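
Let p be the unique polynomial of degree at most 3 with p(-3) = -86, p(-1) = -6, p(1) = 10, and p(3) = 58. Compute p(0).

4

Forward differences of the values at x = -3, -1, 1, 3:
  p  : -86  -6  10  58
  Δ  : 80  16  48
  Δ^2: -64  32
  Δ^3: 96
The third differences are constant, confirming degree 3.
Interpolating (Newton forward form) and evaluating at x = 0 gives p(0) = 4.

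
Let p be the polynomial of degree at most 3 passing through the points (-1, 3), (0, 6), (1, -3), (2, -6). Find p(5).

201

Write p(s) = as^3 + bs^2 + cs + d. Substituting each data point gives a linear system:
  -a + b - c + d = 3
  d = 6
  a + b + c + d = -3
  8a + 4b + 2c + d = -6
Solving the system yields a = 3, b = -6, c = -6, d = 6.
So p(s) = 3s³ - 6s² - 6s + 6.
Then p(5) = 201.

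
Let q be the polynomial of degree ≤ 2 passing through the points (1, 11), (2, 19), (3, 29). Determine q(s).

Write q(s) = as^2 + bs + c. Substituting each data point gives a linear system:
  a + b + c = 11
  4a + 2b + c = 19
  9a + 3b + c = 29
Solving the system yields a = 1, b = 5, c = 5.
So q(s) = s² + 5s + 5.
Check: q(2) = 19. ✓

q(s) = s^2 + 5s + 5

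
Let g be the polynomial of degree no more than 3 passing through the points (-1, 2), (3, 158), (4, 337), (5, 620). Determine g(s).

Write g(s) = as^3 + bs^2 + cs + d. Substituting each data point gives a linear system:
  -a + b - c + d = 2
  27a + 9b + 3c + d = 158
  64a + 16b + 4c + d = 337
  125a + 25b + 5c + d = 620
Solving the system yields a = 4, b = 4, c = 3, d = 5.
So g(s) = 4s^3 + 4s^2 + 3s + 5.
Check: g(5) = 620. ✓

g(s) = 4s^3 + 4s^2 + 3s + 5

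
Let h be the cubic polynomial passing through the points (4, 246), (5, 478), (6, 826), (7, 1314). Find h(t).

h(t) = 4t^3 - 2t^2 + 6t - 2

Write h(t) = at^3 + bt^2 + ct + d. Substituting each data point gives a linear system:
  64a + 16b + 4c + d = 246
  125a + 25b + 5c + d = 478
  216a + 36b + 6c + d = 826
  343a + 49b + 7c + d = 1314
Solving the system yields a = 4, b = -2, c = 6, d = -2.
So h(t) = 4t³ - 2t² + 6t - 2.
Check: h(4) = 246. ✓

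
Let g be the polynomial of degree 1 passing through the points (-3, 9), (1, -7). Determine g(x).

g(x) = -4x - 3

Write g(x) = ax + b. Substituting each data point gives a linear system:
  -3a + b = 9
  a + b = -7
Solving the system yields a = -4, b = -3.
So g(x) = -4x - 3.
Check: g(1) = -7. ✓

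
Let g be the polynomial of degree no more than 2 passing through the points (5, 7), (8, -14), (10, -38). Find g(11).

Write g(x) = ax^2 + bx + c. Substituting each data point gives a linear system:
  25a + 5b + c = 7
  64a + 8b + c = -14
  100a + 10b + c = -38
Solving the system yields a = -1, b = 6, c = 2.
So g(x) = -x² + 6x + 2.
Then g(11) = -53.

-53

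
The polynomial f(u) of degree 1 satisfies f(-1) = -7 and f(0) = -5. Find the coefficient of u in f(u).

2

Write f(u) = au + b. Substituting each data point gives a linear system:
  -a + b = -7
  b = -5
Solving the system yields a = 2, b = -5.
So f(u) = 2u - 5.
The leading coefficient is 2.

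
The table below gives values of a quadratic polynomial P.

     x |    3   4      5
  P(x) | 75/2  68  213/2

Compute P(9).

Write P(x) = ax^2 + bx + c. Substituting each data point gives a linear system:
  9a + 3b + c = 75/2
  16a + 4b + c = 68
  25a + 5b + c = 213/2
Solving the system yields a = 4, b = 5/2, c = -6.
So P(x) = 4x^2 + (5/2)x - 6.
Then P(9) = 681/2.

681/2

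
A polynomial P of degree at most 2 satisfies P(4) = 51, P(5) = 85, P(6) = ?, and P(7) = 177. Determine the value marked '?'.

On equispaced nodes a degree-2 polynomial has vanishing third forward difference, so
  - P(4) + 3·P(5) - 3·P(6) + P(7) = 0.
Substituting the known values and solving for P(6):
  -3·P(6) = -381
  P(6) = 127.

127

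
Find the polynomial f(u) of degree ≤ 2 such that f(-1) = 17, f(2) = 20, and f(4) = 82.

Using the Lagrange interpolation formula with nodes -1, 2, 4:
  L_0(u) = (u - 2)(u - 4) / 15
  L_1(u) = (u + 1)(u - 4) / -6
  L_2(u) = (u + 1)(u - 2) / 10
Then f(u) = 17·L_0(u) + 20·L_1(u) + 82·L_2(u).
Expanding and collecting terms gives f(u) = 6u² - 5u + 6.
Check: f(2) = 20. ✓

f(u) = 6u^2 - 5u + 6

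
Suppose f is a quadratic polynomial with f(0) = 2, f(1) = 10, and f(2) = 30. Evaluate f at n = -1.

6

Using the Lagrange interpolation formula with nodes 0, 1, 2:
  L_0(n) = (n - 1)(n - 2) / 2
  L_1(n) = n(n - 2) / -1
  L_2(n) = n(n - 1) / 2
Then f(n) = 2·L_0(n) + 10·L_1(n) + 30·L_2(n).
Expanding and collecting terms gives f(n) = 6n² + 2n + 2.
Evaluating at n = -1: f(-1) = 6.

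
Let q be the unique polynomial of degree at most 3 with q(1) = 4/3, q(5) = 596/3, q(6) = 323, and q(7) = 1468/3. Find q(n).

q(n) = n^3 + 3n^2 + (1/3)n - 3

Using the Lagrange interpolation formula with nodes 1, 5, 6, 7:
  L_0(n) = (n - 5)(n - 6)(n - 7) / -120
  L_1(n) = (n - 1)(n - 6)(n - 7) / 8
  L_2(n) = (n - 1)(n - 5)(n - 7) / -5
  L_3(n) = (n - 1)(n - 5)(n - 6) / 12
Then q(n) = 4/3·L_0(n) + 596/3·L_1(n) + 323·L_2(n) + 1468/3·L_3(n).
Expanding and collecting terms gives q(n) = n³ + 3n² + (1/3)n - 3.
Check: q(1) = 4/3. ✓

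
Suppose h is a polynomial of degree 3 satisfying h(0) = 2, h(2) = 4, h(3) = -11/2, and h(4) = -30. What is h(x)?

h(x) = -x^3 + (3/2)x^2 + 2x + 2

Write h(x) = ax^3 + bx^2 + cx + d. Substituting each data point gives a linear system:
  d = 2
  8a + 4b + 2c + d = 4
  27a + 9b + 3c + d = -11/2
  64a + 16b + 4c + d = -30
Solving the system yields a = -1, b = 3/2, c = 2, d = 2.
So h(x) = -x^3 + (3/2)x^2 + 2x + 2.
Check: h(0) = 2. ✓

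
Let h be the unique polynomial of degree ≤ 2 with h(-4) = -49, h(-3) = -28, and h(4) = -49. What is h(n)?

h(n) = -3n^2 - 1

Using the Lagrange interpolation formula with nodes -4, -3, 4:
  L_0(n) = (n + 3)(n - 4) / 8
  L_1(n) = (n + 4)(n - 4) / -7
  L_2(n) = (n + 4)(n + 3) / 56
Then h(n) = -49·L_0(n) - 28·L_1(n) - 49·L_2(n).
Expanding and collecting terms gives h(n) = -3n^2 - 1.
Check: h(-4) = -49. ✓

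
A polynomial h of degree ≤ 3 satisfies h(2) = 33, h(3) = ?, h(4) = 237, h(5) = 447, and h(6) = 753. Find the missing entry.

105

The 4 known points determine the degree-3 polynomial uniquely.
Write h(s) = as^3 + bs^2 + cs + d. Substituting each data point gives a linear system:
  8a + 4b + 2c + d = 33
  64a + 16b + 4c + d = 237
  125a + 25b + 5c + d = 447
  216a + 36b + 6c + d = 753
Solving the system yields a = 3, b = 3, c = 0, d = -3.
So h(s) = 3s³ + 3s² - 3.
Then h(3) = 105.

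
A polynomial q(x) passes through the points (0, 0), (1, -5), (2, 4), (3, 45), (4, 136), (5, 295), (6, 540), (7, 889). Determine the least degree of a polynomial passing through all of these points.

Forward differences of the values at x = 0, 1, 2, 3, 4, 5, 6, 7:
  q  : 0  -5  4  45  136  295  540  889
  Δ  : -5  9  41  91  159  245  349
  Δ^2: 14  32  50  68  86  104
  Δ^3: 18  18  18  18  18
  Δ^4: 0  0  0  0
  Δ^5: 0  0  0
  Δ^6: 0  0
  Δ^7: 0
The third differences are constant (18) and nonzero, while all higher differences vanish, so the minimal degree is 3.

3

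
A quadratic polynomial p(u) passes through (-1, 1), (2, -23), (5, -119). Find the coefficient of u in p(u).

-4

Write p(u) = au^2 + bu + c. Substituting each data point gives a linear system:
  a - b + c = 1
  4a + 2b + c = -23
  25a + 5b + c = -119
Solving the system yields a = -4, b = -4, c = 1.
So p(u) = -4u² - 4u + 1.
The coefficient of u is -4.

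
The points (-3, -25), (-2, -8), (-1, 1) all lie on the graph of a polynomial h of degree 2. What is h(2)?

Using the Lagrange interpolation formula with nodes -3, -2, -1:
  L_0(t) = (t + 2)(t + 1) / 2
  L_1(t) = (t + 3)(t + 1) / -1
  L_2(t) = (t + 3)(t + 2) / 2
Then h(t) = -25·L_0(t) - 8·L_1(t) + 1·L_2(t).
Expanding and collecting terms gives h(t) = -4t^2 - 3t + 2.
Evaluating at t = 2: h(2) = -20.

-20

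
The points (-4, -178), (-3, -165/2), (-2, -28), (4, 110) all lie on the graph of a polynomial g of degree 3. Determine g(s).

g(s) = 2s^3 - (5/2)s^2 + 4s + 6

Write g(s) = as^3 + bs^2 + cs + d. Substituting each data point gives a linear system:
  -64a + 16b - 4c + d = -178
  -27a + 9b - 3c + d = -165/2
  -8a + 4b - 2c + d = -28
  64a + 16b + 4c + d = 110
Solving the system yields a = 2, b = -5/2, c = 4, d = 6.
So g(s) = 2s^3 - (5/2)s^2 + 4s + 6.
Check: g(-3) = -165/2. ✓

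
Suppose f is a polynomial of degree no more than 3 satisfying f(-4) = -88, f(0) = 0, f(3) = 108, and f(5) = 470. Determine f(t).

f(t) = 3t^3 + 5t^2 - 6t

Write f(t) = at^3 + bt^2 + ct + d. Substituting each data point gives a linear system:
  -64a + 16b - 4c + d = -88
  d = 0
  27a + 9b + 3c + d = 108
  125a + 25b + 5c + d = 470
Solving the system yields a = 3, b = 5, c = -6, d = 0.
So f(t) = 3t^3 + 5t^2 - 6t.
Check: f(0) = 0. ✓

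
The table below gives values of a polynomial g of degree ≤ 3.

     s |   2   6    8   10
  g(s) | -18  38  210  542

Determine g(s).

Write g(s) = as^3 + bs^2 + cs + d. Substituting each data point gives a linear system:
  8a + 4b + 2c + d = -18
  216a + 36b + 6c + d = 38
  512a + 64b + 8c + d = 210
  1000a + 100b + 10c + d = 542
Solving the system yields a = 1, b = -4, c = -6, d = 2.
So g(s) = s^3 - 4s^2 - 6s + 2.
Check: g(6) = 38. ✓

g(s) = s^3 - 4s^2 - 6s + 2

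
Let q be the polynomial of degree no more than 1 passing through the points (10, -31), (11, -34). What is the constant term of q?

-1

Write q(n) = an + b. Substituting each data point gives a linear system:
  10a + b = -31
  11a + b = -34
Solving the system yields a = -3, b = -1.
So q(n) = -3n - 1.
The constant term is -1.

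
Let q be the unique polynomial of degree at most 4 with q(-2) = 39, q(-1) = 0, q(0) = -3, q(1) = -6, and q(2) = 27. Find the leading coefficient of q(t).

3

Write q(t) = at^4 + bt^3 + ct^2 + dt + e. Substituting each data point gives a linear system:
  16a - 8b + 4c - 2d + e = 39
  a - b + c - d + e = 0
  e = -3
  a + b + c + d + e = -6
  16a + 8b + 4c + 2d + e = 27
Solving the system yields a = 3, b = 0, c = -3, d = -3, e = -3.
So q(t) = 3t⁴ - 3t² - 3t - 3.
The leading coefficient is 3.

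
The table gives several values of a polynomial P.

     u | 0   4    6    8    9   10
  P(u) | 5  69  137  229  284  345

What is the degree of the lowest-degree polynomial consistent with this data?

2

Divided differences on the nodes 0, 4, 6, 8, 9, 10:
  order 0: 5  69  137  229  284  345
  order 1: 16  34  46  55  61
  order 2: 3  3  3  3
  order 3: 0  0  0
  order 4: 0  0
  order 5: 0
The order-2 divided differences are all 3 (nonzero) and every higher order vanishes, so the data lies on a polynomial of degree exactly 2.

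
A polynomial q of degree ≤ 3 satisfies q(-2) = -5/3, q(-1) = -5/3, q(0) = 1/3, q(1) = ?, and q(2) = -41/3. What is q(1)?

The 4 known points determine the degree-3 polynomial uniquely.
Write q(x) = ax^3 + bx^2 + cx + d. Substituting each data point gives a linear system:
  -8a + 4b - 2c + d = -5/3
  -a + b - c + d = -5/3
  d = 1/3
  8a + 4b + 2c + d = -41/3
Solving the system yields a = -1, b = -2, c = 1, d = 1/3.
So q(x) = -x^3 - 2x^2 + x + 1/3.
Then q(1) = -5/3.

-5/3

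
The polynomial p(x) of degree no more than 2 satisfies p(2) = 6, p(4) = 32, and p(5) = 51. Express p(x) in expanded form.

Using the Lagrange interpolation formula with nodes 2, 4, 5:
  L_0(x) = (x - 4)(x - 5) / 6
  L_1(x) = (x - 2)(x - 5) / -2
  L_2(x) = (x - 2)(x - 4) / 3
Then p(x) = 6·L_0(x) + 32·L_1(x) + 51·L_2(x).
Expanding and collecting terms gives p(x) = 2x² + x - 4.
Check: p(5) = 51. ✓

p(x) = 2x^2 + x - 4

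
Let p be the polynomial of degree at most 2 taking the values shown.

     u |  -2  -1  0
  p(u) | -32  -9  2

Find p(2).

-12

Using the Lagrange interpolation formula with nodes -2, -1, 0:
  L_0(u) = (u + 1)u / 2
  L_1(u) = (u + 2)u / -1
  L_2(u) = (u + 2)(u + 1) / 2
Then p(u) = -32·L_0(u) - 9·L_1(u) + 2·L_2(u).
Expanding and collecting terms gives p(u) = -6u^2 + 5u + 2.
Evaluating at u = 2: p(2) = -12.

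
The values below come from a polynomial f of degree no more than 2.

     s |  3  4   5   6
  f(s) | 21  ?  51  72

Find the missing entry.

On equispaced nodes a degree-2 polynomial has vanishing third forward difference, so
  - f(3) + 3·f(4) - 3·f(5) + f(6) = 0.
Substituting the known values and solving for f(4):
  3·f(4) = 102
  f(4) = 34.

34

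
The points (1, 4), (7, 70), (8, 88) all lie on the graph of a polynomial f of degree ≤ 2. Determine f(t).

f(t) = t^2 + 3t

Using the Lagrange interpolation formula with nodes 1, 7, 8:
  L_0(t) = (t - 7)(t - 8) / 42
  L_1(t) = (t - 1)(t - 8) / -6
  L_2(t) = (t - 1)(t - 7) / 7
Then f(t) = 4·L_0(t) + 70·L_1(t) + 88·L_2(t).
Expanding and collecting terms gives f(t) = t^2 + 3t.
Check: f(7) = 70. ✓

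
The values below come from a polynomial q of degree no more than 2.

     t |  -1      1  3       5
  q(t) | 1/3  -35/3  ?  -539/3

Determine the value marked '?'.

-215/3

On equispaced nodes a degree-2 polynomial has vanishing third forward difference, so
  - q(-1) + 3·q(1) - 3·q(3) + q(5) = 0.
Substituting the known values and solving for q(3):
  -3·q(3) = 215
  q(3) = -215/3.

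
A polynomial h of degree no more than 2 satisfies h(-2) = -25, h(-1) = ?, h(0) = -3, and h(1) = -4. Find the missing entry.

The 3 known points determine the degree-2 polynomial uniquely.
Write h(x) = ax^2 + bx + c. Substituting each data point gives a linear system:
  4a - 2b + c = -25
  c = -3
  a + b + c = -4
Solving the system yields a = -4, b = 3, c = -3.
So h(x) = -4x^2 + 3x - 3.
Then h(-1) = -10.

-10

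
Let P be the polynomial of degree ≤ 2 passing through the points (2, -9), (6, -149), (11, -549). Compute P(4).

-59

Write P(t) = at^2 + bt + c. Substituting each data point gives a linear system:
  4a + 2b + c = -9
  36a + 6b + c = -149
  121a + 11b + c = -549
Solving the system yields a = -5, b = 5, c = 1.
So P(t) = -5t² + 5t + 1.
Then P(4) = -59.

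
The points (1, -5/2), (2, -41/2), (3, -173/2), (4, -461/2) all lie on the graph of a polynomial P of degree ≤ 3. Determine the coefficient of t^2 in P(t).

6

Write P(t) = at^3 + bt^2 + ct + d. Substituting each data point gives a linear system:
  a + b + c + d = -5/2
  8a + 4b + 2c + d = -41/2
  27a + 9b + 3c + d = -173/2
  64a + 16b + 4c + d = -461/2
Solving the system yields a = -5, b = 6, c = -1, d = -5/2.
So P(t) = -5t³ + 6t² - t - 5/2.
The coefficient of t^2 is 6.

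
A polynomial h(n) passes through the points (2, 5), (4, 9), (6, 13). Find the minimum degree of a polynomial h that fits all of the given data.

Forward differences of the values at n = 2, 4, 6:
  h  : 5  9  13
  Δ  : 4  4
  Δ^2: 0
The first differences are constant (4) and nonzero, while all higher differences vanish, so the minimal degree is 1.

1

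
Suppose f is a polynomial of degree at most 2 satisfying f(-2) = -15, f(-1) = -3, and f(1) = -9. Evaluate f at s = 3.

-55

Using the Lagrange interpolation formula with nodes -2, -1, 1:
  L_0(s) = (s + 1)(s - 1) / 3
  L_1(s) = (s + 2)(s - 1) / -2
  L_2(s) = (s + 2)(s + 1) / 6
Then f(s) = -15·L_0(s) - 3·L_1(s) - 9·L_2(s).
Expanding and collecting terms gives f(s) = -5s² - 3s - 1.
Evaluating at s = 3: f(3) = -55.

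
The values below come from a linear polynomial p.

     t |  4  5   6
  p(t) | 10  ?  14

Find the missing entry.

The 2 known points determine the degree-1 polynomial uniquely.
Write p(t) = at + b. Substituting each data point gives a linear system:
  4a + b = 10
  6a + b = 14
Solving the system yields a = 2, b = 2.
So p(t) = 2t + 2.
Then p(5) = 12.

12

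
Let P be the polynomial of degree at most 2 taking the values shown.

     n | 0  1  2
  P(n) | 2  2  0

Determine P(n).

Write P(n) = an^2 + bn + c. Substituting each data point gives a linear system:
  c = 2
  a + b + c = 2
  4a + 2b + c = 0
Solving the system yields a = -1, b = 1, c = 2.
So P(n) = -n^2 + n + 2.
Check: P(0) = 2. ✓

P(n) = -n^2 + n + 2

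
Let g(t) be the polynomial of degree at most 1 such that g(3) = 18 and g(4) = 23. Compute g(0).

3

Using the Lagrange interpolation formula with nodes 3, 4:
  L_0(t) = (t - 4) / -1
  L_1(t) = (t - 3) / 1
Then g(t) = 18·L_0(t) + 23·L_1(t).
Expanding and collecting terms gives g(t) = 5t + 3.
Evaluating at t = 0: g(0) = 3.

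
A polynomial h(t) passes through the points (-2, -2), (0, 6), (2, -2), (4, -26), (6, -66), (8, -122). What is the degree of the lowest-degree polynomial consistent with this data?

Forward differences of the values at t = -2, 0, 2, 4, 6, 8:
  h  : -2  6  -2  -26  -66  -122
  Δ  : 8  -8  -24  -40  -56
  Δ^2: -16  -16  -16  -16
  Δ^3: 0  0  0
  Δ^4: 0  0
  Δ^5: 0
The second differences are constant (-16) and nonzero, while all higher differences vanish, so the minimal degree is 2.

2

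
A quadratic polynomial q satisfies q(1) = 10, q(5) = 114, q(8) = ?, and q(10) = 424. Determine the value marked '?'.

276

The 3 known points determine the degree-2 polynomial uniquely.
Write q(n) = an^2 + bn + c. Substituting each data point gives a linear system:
  a + b + c = 10
  25a + 5b + c = 114
  100a + 10b + c = 424
Solving the system yields a = 4, b = 2, c = 4.
So q(n) = 4n^2 + 2n + 4.
Then q(8) = 276.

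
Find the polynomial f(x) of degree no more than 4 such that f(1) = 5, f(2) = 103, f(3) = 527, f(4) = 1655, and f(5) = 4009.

Using the Lagrange interpolation formula with nodes 1, 2, 3, 4, 5:
  L_0(x) = (x - 2)(x - 3)(x - 4)(x - 5) / 24
  L_1(x) = (x - 1)(x - 3)(x - 4)(x - 5) / -6
  L_2(x) = (x - 1)(x - 2)(x - 4)(x - 5) / 4
  L_3(x) = (x - 1)(x - 2)(x - 3)(x - 5) / -6
  L_4(x) = (x - 1)(x - 2)(x - 3)(x - 4) / 24
Then f(x) = 5·L_0(x) + 103·L_1(x) + 527·L_2(x) + 1655·L_3(x) + 4009·L_4(x).
Expanding and collecting terms gives f(x) = 6x^4 + 3x^3 - 5x^2 + 2x - 1.
Check: f(1) = 5. ✓

f(x) = 6x^4 + 3x^3 - 5x^2 + 2x - 1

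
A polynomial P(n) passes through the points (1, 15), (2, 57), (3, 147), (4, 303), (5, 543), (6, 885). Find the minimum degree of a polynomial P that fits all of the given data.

3

Forward differences of the values at n = 1, 2, 3, 4, 5, 6:
  P  : 15  57  147  303  543  885
  Δ  : 42  90  156  240  342
  Δ^2: 48  66  84  102
  Δ^3: 18  18  18
  Δ^4: 0  0
  Δ^5: 0
The third differences are constant (18) and nonzero, while all higher differences vanish, so the minimal degree is 3.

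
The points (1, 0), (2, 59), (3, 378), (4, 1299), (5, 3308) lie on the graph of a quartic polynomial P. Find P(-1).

Using the Lagrange interpolation formula with nodes 1, 2, 3, 4, 5:
  L_0(u) = (u - 2)(u - 3)(u - 4)(u - 5) / 24
  L_1(u) = (u - 1)(u - 3)(u - 4)(u - 5) / -6
  L_2(u) = (u - 1)(u - 2)(u - 4)(u - 5) / 4
  L_3(u) = (u - 1)(u - 2)(u - 3)(u - 5) / -6
  L_4(u) = (u - 1)(u - 2)(u - 3)(u - 4) / 24
Then P(u) = 0·L_0(u) + 59·L_1(u) + 378·L_2(u) + 1299·L_3(u) + 3308·L_4(u).
Expanding and collecting terms gives P(u) = 6u^4 - 3u^3 - 2u^2 - 4u + 3.
Evaluating at u = -1: P(-1) = 14.

14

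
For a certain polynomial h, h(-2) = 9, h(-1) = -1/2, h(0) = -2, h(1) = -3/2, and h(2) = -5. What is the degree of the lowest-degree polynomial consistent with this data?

Forward differences of the values at x = -2, -1, 0, 1, 2:
  h  : 9  -1/2  -2  -3/2  -5
  Δ  : -19/2  -3/2  1/2  -7/2
  Δ^2: 8  2  -4
  Δ^3: -6  -6
  Δ^4: 0
The third differences are constant (-6) and nonzero, while all higher differences vanish, so the minimal degree is 3.

3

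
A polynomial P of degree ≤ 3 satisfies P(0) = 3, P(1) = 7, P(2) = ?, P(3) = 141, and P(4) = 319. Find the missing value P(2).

45

On equispaced nodes a degree-3 polynomial has vanishing fourth forward difference, so
  P(0) - 4·P(1) + 6·P(2) - 4·P(3) + P(4) = 0.
Substituting the known values and solving for P(2):
  6·P(2) = 270
  P(2) = 45.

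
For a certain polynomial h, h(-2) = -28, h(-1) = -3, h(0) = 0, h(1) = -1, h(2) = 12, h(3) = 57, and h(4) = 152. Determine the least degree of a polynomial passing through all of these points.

Forward differences of the values at s = -2, -1, 0, 1, 2, 3, 4:
  h  : -28  -3  0  -1  12  57  152
  Δ  : 25  3  -1  13  45  95
  Δ^2: -22  -4  14  32  50
  Δ^3: 18  18  18  18
  Δ^4: 0  0  0
  Δ^5: 0  0
  Δ^6: 0
The third differences are constant (18) and nonzero, while all higher differences vanish, so the minimal degree is 3.

3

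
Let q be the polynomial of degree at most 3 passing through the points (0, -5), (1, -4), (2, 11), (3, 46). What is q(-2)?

11

Write q(n) = an^3 + bn^2 + cn + d. Substituting each data point gives a linear system:
  d = -5
  a + b + c + d = -4
  8a + 4b + 2c + d = 11
  27a + 9b + 3c + d = 46
Solving the system yields a = 1, b = 4, c = -4, d = -5.
So q(n) = n^3 + 4n^2 - 4n - 5.
Then q(-2) = 11.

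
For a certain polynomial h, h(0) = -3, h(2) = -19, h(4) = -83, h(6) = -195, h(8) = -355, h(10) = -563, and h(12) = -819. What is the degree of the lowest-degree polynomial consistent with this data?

2

Forward differences of the values at t = 0, 2, 4, 6, 8, 10, 12:
  h  : -3  -19  -83  -195  -355  -563  -819
  Δ  : -16  -64  -112  -160  -208  -256
  Δ^2: -48  -48  -48  -48  -48
  Δ^3: 0  0  0  0
  Δ^4: 0  0  0
  Δ^5: 0  0
  Δ^6: 0
The second differences are constant (-48) and nonzero, while all higher differences vanish, so the minimal degree is 2.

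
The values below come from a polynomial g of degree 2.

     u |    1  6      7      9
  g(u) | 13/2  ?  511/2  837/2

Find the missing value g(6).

The 3 known points determine the degree-2 polynomial uniquely.
Write g(u) = au^2 + bu + c. Substituting each data point gives a linear system:
  a + b + c = 13/2
  49a + 7b + c = 511/2
  81a + 9b + c = 837/2
Solving the system yields a = 5, b = 3/2, c = 0.
So g(u) = 5u^2 + (3/2)u.
Then g(6) = 189.

189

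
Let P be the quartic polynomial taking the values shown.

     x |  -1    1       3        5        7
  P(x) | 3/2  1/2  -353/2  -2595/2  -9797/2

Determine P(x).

P(x) = -2x^4 - 2x^2 - (1/2)x + 5

Write P(x) = ax^4 + bx^3 + cx^2 + dx + e. Substituting each data point gives a linear system:
  a - b + c - d + e = 3/2
  a + b + c + d + e = 1/2
  81a + 27b + 9c + 3d + e = -353/2
  625a + 125b + 25c + 5d + e = -2595/2
  2401a + 343b + 49c + 7d + e = -9797/2
Solving the system yields a = -2, b = 0, c = -2, d = -1/2, e = 5.
So P(x) = -2x⁴ - 2x² - (1/2)x + 5.
Check: P(7) = -9797/2. ✓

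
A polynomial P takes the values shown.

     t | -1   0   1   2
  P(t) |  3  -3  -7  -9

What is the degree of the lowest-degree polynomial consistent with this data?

2

Forward differences of the values at t = -1, 0, 1, 2:
  P  : 3  -3  -7  -9
  Δ  : -6  -4  -2
  Δ^2: 2  2
  Δ^3: 0
The second differences are constant (2) and nonzero, while all higher differences vanish, so the minimal degree is 2.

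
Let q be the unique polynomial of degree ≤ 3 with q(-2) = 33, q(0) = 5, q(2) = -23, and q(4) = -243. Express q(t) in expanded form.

q(t) = -4t^3 + 2t + 5

Write q(t) = at^3 + bt^2 + ct + d. Substituting each data point gives a linear system:
  -8a + 4b - 2c + d = 33
  d = 5
  8a + 4b + 2c + d = -23
  64a + 16b + 4c + d = -243
Solving the system yields a = -4, b = 0, c = 2, d = 5.
So q(t) = -4t^3 + 2t + 5.
Check: q(4) = -243. ✓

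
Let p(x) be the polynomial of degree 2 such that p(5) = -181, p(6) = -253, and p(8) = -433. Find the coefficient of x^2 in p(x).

Write p(x) = ax^2 + bx + c. Substituting each data point gives a linear system:
  25a + 5b + c = -181
  36a + 6b + c = -253
  64a + 8b + c = -433
Solving the system yields a = -6, b = -6, c = -1.
So p(x) = -6x² - 6x - 1.
The leading coefficient is -6.

-6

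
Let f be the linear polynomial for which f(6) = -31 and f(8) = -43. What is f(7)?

-37

Write f(n) = an + b. Substituting each data point gives a linear system:
  6a + b = -31
  8a + b = -43
Solving the system yields a = -6, b = 5.
So f(n) = -6n + 5.
Then f(7) = -37.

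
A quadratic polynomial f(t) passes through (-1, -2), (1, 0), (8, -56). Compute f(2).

Using the Lagrange interpolation formula with nodes -1, 1, 8:
  L_0(t) = (t - 1)(t - 8) / 18
  L_1(t) = (t + 1)(t - 8) / -14
  L_2(t) = (t + 1)(t - 1) / 63
Then f(t) = -2·L_0(t) + 0·L_1(t) - 56·L_2(t).
Expanding and collecting terms gives f(t) = -t^2 + t.
Evaluating at t = 2: f(2) = -2.

-2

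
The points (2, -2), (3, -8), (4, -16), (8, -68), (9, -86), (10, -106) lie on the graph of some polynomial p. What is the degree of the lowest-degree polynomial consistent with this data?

2

Divided differences on the nodes 2, 3, 4, 8, 9, 10:
  order 0: -2  -8  -16  -68  -86  -106
  order 1: -6  -8  -13  -18  -20
  order 2: -1  -1  -1  -1
  order 3: 0  0  0
  order 4: 0  0
  order 5: 0
The order-2 divided differences are all -1 (nonzero) and every higher order vanishes, so the data lies on a polynomial of degree exactly 2.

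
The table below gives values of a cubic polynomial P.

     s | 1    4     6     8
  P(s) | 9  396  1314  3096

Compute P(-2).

Write P(s) = as^3 + bs^2 + cs + d. Substituting each data point gives a linear system:
  a + b + c + d = 9
  64a + 16b + 4c + d = 396
  216a + 36b + 6c + d = 1314
  512a + 64b + 8c + d = 3096
Solving the system yields a = 6, b = 0, c = 3, d = 0.
So P(s) = 6s^3 + 3s.
Then P(-2) = -54.

-54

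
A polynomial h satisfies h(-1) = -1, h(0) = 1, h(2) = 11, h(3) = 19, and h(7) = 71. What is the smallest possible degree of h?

2

Divided differences on the nodes -1, 0, 2, 3, 7:
  order 0: -1  1  11  19  71
  order 1: 2  5  8  13
  order 2: 1  1  1
  order 3: 0  0
  order 4: 0
The order-2 divided differences are all 1 (nonzero) and every higher order vanishes, so the data lies on a polynomial of degree exactly 2.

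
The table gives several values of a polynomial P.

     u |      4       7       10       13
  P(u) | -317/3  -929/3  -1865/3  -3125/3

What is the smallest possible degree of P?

2

Forward differences of the values at u = 4, 7, 10, 13:
  P  : -317/3  -929/3  -1865/3  -3125/3
  Δ  : -204  -312  -420
  Δ^2: -108  -108
  Δ^3: 0
The second differences are constant (-108) and nonzero, while all higher differences vanish, so the minimal degree is 2.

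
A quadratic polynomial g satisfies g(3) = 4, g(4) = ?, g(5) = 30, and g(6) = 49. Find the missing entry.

15

The 3 known points determine the degree-2 polynomial uniquely.
Write g(u) = au^2 + bu + c. Substituting each data point gives a linear system:
  9a + 3b + c = 4
  25a + 5b + c = 30
  36a + 6b + c = 49
Solving the system yields a = 2, b = -3, c = -5.
So g(u) = 2u² - 3u - 5.
Then g(4) = 15.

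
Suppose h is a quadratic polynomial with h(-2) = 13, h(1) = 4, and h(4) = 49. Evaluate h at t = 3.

28

Forward differences of the values at t = -2, 1, 4:
  h  : 13  4  49
  Δ  : -9  45
  Δ^2: 54
The second differences are constant, confirming degree 2.
Interpolating (Newton forward form) and evaluating at t = 3 gives h(3) = 28.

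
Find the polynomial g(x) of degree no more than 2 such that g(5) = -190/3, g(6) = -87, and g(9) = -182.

Write g(x) = ax^2 + bx + c. Substituting each data point gives a linear system:
  25a + 5b + c = -190/3
  36a + 6b + c = -87
  81a + 9b + c = -182
Solving the system yields a = -2, b = -5/3, c = -5.
So g(x) = -2x² - (5/3)x - 5.
Check: g(6) = -87. ✓

g(x) = -2x^2 - (5/3)x - 5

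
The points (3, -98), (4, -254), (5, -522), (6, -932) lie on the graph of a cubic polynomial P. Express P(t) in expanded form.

Write P(t) = at^3 + bt^2 + ct + d. Substituting each data point gives a linear system:
  27a + 9b + 3c + d = -98
  64a + 16b + 4c + d = -254
  125a + 25b + 5c + d = -522
  216a + 36b + 6c + d = -932
Solving the system yields a = -5, b = 4, c = 1, d = -2.
So P(t) = -5t^3 + 4t^2 + t - 2.
Check: P(3) = -98. ✓

P(t) = -5t^3 + 4t^2 + t - 2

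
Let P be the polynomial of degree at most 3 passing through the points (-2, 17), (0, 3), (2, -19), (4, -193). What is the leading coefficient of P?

Write P(u) = au^3 + bu^2 + cu + d. Substituting each data point gives a linear system:
  -8a + 4b - 2c + d = 17
  d = 3
  8a + 4b + 2c + d = -19
  64a + 16b + 4c + d = -193
Solving the system yields a = -3, b = -1, c = 3, d = 3.
So P(u) = -3u^3 - u^2 + 3u + 3.
The leading coefficient is -3.

-3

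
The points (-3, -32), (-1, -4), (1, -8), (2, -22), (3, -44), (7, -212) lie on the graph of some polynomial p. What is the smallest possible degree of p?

2

Divided differences on the nodes -3, -1, 1, 2, 3, 7:
  order 0: -32  -4  -8  -22  -44  -212
  order 1: 14  -2  -14  -22  -42
  order 2: -4  -4  -4  -4
  order 3: 0  0  0
  order 4: 0  0
  order 5: 0
The order-2 divided differences are all -4 (nonzero) and every higher order vanishes, so the data lies on a polynomial of degree exactly 2.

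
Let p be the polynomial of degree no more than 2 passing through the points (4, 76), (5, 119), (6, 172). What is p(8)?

Using the Lagrange interpolation formula with nodes 4, 5, 6:
  L_0(n) = (n - 5)(n - 6) / 2
  L_1(n) = (n - 4)(n - 6) / -1
  L_2(n) = (n - 4)(n - 5) / 2
Then p(n) = 76·L_0(n) + 119·L_1(n) + 172·L_2(n).
Expanding and collecting terms gives p(n) = 5n^2 - 2n + 4.
Evaluating at n = 8: p(8) = 308.

308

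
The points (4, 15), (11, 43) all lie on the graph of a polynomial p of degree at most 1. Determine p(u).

Using the Lagrange interpolation formula with nodes 4, 11:
  L_0(u) = (u - 11) / -7
  L_1(u) = (u - 4) / 7
Then p(u) = 15·L_0(u) + 43·L_1(u).
Expanding and collecting terms gives p(u) = 4u - 1.
Check: p(4) = 15. ✓

p(u) = 4u - 1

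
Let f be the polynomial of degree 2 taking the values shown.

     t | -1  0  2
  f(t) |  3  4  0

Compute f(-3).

Using the Lagrange interpolation formula with nodes -1, 0, 2:
  L_0(t) = t(t - 2) / 3
  L_1(t) = (t + 1)(t - 2) / -2
  L_2(t) = (t + 1)t / 6
Then f(t) = 3·L_0(t) + 4·L_1(t) + 0·L_2(t).
Expanding and collecting terms gives f(t) = -t² + 4.
Evaluating at t = -3: f(-3) = -5.

-5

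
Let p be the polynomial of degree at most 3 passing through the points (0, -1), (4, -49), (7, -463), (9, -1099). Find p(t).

Using the Lagrange interpolation formula with nodes 0, 4, 7, 9:
  L_0(t) = (t - 4)(t - 7)(t - 9) / -252
  L_1(t) = t(t - 7)(t - 9) / 60
  L_2(t) = t(t - 4)(t - 9) / -42
  L_3(t) = t(t - 4)(t - 7) / 90
Then p(t) = -1·L_0(t) - 49·L_1(t) - 463·L_2(t) - 1099·L_3(t).
Expanding and collecting terms gives p(t) = -2t³ + 4t² + 4t - 1.
Check: p(7) = -463. ✓

p(t) = -2t^3 + 4t^2 + 4t - 1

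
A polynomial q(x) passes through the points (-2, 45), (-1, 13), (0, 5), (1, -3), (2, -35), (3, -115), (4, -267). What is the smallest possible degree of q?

Forward differences of the values at x = -2, -1, 0, 1, 2, 3, 4:
  q  : 45  13  5  -3  -35  -115  -267
  Δ  : -32  -8  -8  -32  -80  -152
  Δ^2: 24  0  -24  -48  -72
  Δ^3: -24  -24  -24  -24
  Δ^4: 0  0  0
  Δ^5: 0  0
  Δ^6: 0
The third differences are constant (-24) and nonzero, while all higher differences vanish, so the minimal degree is 3.

3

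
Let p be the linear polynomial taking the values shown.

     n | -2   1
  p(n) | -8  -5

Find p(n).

p(n) = n - 6

Write p(n) = an + b. Substituting each data point gives a linear system:
  -2a + b = -8
  a + b = -5
Solving the system yields a = 1, b = -6.
So p(n) = n - 6.
Check: p(-2) = -8. ✓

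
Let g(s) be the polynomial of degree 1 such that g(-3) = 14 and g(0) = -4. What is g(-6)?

Using the Lagrange interpolation formula with nodes -3, 0:
  L_0(s) = s / -3
  L_1(s) = (s + 3) / 3
Then g(s) = 14·L_0(s) - 4·L_1(s).
Expanding and collecting terms gives g(s) = -6s - 4.
Evaluating at s = -6: g(-6) = 32.

32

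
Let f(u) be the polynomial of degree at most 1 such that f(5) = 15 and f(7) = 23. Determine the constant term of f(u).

Write f(u) = au + b. Substituting each data point gives a linear system:
  5a + b = 15
  7a + b = 23
Solving the system yields a = 4, b = -5.
So f(u) = 4u - 5.
The constant term is -5.

-5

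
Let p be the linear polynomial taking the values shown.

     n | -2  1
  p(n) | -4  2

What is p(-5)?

Write p(n) = an + b. Substituting each data point gives a linear system:
  -2a + b = -4
  a + b = 2
Solving the system yields a = 2, b = 0.
So p(n) = 2n.
Then p(-5) = -10.

-10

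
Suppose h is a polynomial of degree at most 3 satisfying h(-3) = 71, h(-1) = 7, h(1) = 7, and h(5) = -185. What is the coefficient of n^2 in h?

Write h(n) = an^3 + bn^2 + cn + d. Substituting each data point gives a linear system:
  -27a + 9b - 3c + d = 71
  -a + b - c + d = 7
  a + b + c + d = 7
  125a + 25b + 5c + d = -185
Solving the system yields a = -2, b = 2, c = 2, d = 5.
So h(n) = -2n^3 + 2n^2 + 2n + 5.
The coefficient of n^2 is 2.

2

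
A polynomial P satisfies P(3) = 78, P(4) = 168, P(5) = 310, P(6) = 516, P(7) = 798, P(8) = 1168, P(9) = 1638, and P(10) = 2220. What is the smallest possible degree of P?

3

Forward differences of the values at n = 3, 4, 5, 6, 7, 8, 9, 10:
  P  : 78  168  310  516  798  1168  1638  2220
  Δ  : 90  142  206  282  370  470  582
  Δ^2: 52  64  76  88  100  112
  Δ^3: 12  12  12  12  12
  Δ^4: 0  0  0  0
  Δ^5: 0  0  0
  Δ^6: 0  0
  Δ^7: 0
The third differences are constant (12) and nonzero, while all higher differences vanish, so the minimal degree is 3.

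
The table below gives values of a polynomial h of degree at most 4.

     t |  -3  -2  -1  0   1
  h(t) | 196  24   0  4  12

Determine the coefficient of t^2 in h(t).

Write h(t) = at^4 + bt^3 + ct^2 + dt + e. Substituting each data point gives a linear system:
  81a - 27b + 9c - 3d + e = 196
  16a - 8b + 4c - 2d + e = 24
  a - b + c - d + e = 0
  e = 4
  a + b + c + d + e = 12
Solving the system yields a = 4, b = 4, c = -2, d = 2, e = 4.
So h(t) = 4t^4 + 4t^3 - 2t^2 + 2t + 4.
The coefficient of t^2 is -2.

-2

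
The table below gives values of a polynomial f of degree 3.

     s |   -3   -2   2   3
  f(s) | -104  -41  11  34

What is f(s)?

Write f(s) = as^3 + bs^2 + cs + d. Substituting each data point gives a linear system:
  -27a + 9b - 3c + d = -104
  -8a + 4b - 2c + d = -41
  8a + 4b + 2c + d = 11
  27a + 9b + 3c + d = 34
Solving the system yields a = 2, b = -4, c = 5, d = 1.
So f(s) = 2s^3 - 4s^2 + 5s + 1.
Check: f(2) = 11. ✓

f(s) = 2s^3 - 4s^2 + 5s + 1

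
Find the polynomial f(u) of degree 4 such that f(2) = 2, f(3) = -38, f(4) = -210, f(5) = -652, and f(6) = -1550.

Write f(u) = au^4 + bu^3 + cu^2 + du + e. Substituting each data point gives a linear system:
  16a + 8b + 4c + 2d + e = 2
  81a + 27b + 9c + 3d + e = -38
  256a + 64b + 16c + 4d + e = -210
  625a + 125b + 25c + 5d + e = -652
  1296a + 216b + 36c + 6d + e = -1550
Solving the system yields a = -2, b = 5, c = -1, d = 0, e = -2.
So f(u) = -2u^4 + 5u^3 - u^2 - 2.
Check: f(6) = -1550. ✓

f(u) = -2u^4 + 5u^3 - u^2 - 2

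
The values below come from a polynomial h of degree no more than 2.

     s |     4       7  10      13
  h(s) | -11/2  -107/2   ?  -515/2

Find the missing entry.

-275/2

The 3 known points determine the degree-2 polynomial uniquely.
Write h(s) = as^2 + bs + c. Substituting each data point gives a linear system:
  16a + 4b + c = -11/2
  49a + 7b + c = -107/2
  169a + 13b + c = -515/2
Solving the system yields a = -2, b = 6, c = 5/2.
So h(s) = -2s^2 + 6s + 5/2.
Then h(10) = -275/2.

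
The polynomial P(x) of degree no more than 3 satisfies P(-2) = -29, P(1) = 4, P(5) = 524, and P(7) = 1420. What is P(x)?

Write P(x) = ax^3 + bx^2 + cx + d. Substituting each data point gives a linear system:
  -8a + 4b - 2c + d = -29
  a + b + c + d = 4
  125a + 25b + 5c + d = 524
  343a + 49b + 7c + d = 1420
Solving the system yields a = 4, b = 1, c = 0, d = -1.
So P(x) = 4x^3 + x^2 - 1.
Check: P(-2) = -29. ✓

P(x) = 4x^3 + x^2 - 1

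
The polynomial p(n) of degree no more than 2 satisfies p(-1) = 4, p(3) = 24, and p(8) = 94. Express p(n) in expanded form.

Write p(n) = an^2 + bn + c. Substituting each data point gives a linear system:
  a - b + c = 4
  9a + 3b + c = 24
  64a + 8b + c = 94
Solving the system yields a = 1, b = 3, c = 6.
So p(n) = n^2 + 3n + 6.
Check: p(3) = 24. ✓

p(n) = n^2 + 3n + 6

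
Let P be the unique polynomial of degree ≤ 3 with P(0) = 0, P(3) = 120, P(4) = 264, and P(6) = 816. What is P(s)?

Write P(s) = as^3 + bs^2 + cs + d. Substituting each data point gives a linear system:
  d = 0
  27a + 9b + 3c + d = 120
  64a + 16b + 4c + d = 264
  216a + 36b + 6c + d = 816
Solving the system yields a = 3, b = 5, c = -2, d = 0.
So P(s) = 3s³ + 5s² - 2s.
Check: P(0) = 0. ✓

P(s) = 3s^3 + 5s^2 - 2s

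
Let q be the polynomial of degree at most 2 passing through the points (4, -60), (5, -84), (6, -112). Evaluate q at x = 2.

Forward differences of the values at x = 4, 5, 6:
  q  : -60  -84  -112
  Δ  : -24  -28
  Δ^2: -4
The second differences are constant, confirming degree 2.
Interpolating (Newton forward form) and evaluating at x = 2 gives q(2) = -24.

-24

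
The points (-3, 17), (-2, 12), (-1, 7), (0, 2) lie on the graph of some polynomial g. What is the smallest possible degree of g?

1

Divided differences on the nodes -3, -2, -1, 0:
  order 0: 17  12  7  2
  order 1: -5  -5  -5
  order 2: 0  0
  order 3: 0
The order-1 divided differences are all -5 (nonzero) and every higher order vanishes, so the data lies on a polynomial of degree exactly 1.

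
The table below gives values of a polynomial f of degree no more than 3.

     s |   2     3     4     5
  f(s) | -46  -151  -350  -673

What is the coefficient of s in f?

0

Write f(s) = as^3 + bs^2 + cs + d. Substituting each data point gives a linear system:
  8a + 4b + 2c + d = -46
  27a + 9b + 3c + d = -151
  64a + 16b + 4c + d = -350
  125a + 25b + 5c + d = -673
Solving the system yields a = -5, b = -2, c = 0, d = 2.
So f(s) = -5s^3 - 2s^2 + 2.
The coefficient of s is 0.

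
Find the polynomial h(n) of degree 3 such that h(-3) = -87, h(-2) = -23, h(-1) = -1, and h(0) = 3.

Write h(n) = an^3 + bn^2 + cn + d. Substituting each data point gives a linear system:
  -27a + 9b - 3c + d = -87
  -8a + 4b - 2c + d = -23
  -a + b - c + d = -1
  d = 3
Solving the system yields a = 4, b = 3, c = 3, d = 3.
So h(n) = 4n^3 + 3n^2 + 3n + 3.
Check: h(-1) = -1. ✓

h(n) = 4n^3 + 3n^2 + 3n + 3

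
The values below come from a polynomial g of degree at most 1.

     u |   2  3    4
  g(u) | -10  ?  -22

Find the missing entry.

The 2 known points determine the degree-1 polynomial uniquely.
Write g(u) = au + b. Substituting each data point gives a linear system:
  2a + b = -10
  4a + b = -22
Solving the system yields a = -6, b = 2.
So g(u) = -6u + 2.
Then g(3) = -16.

-16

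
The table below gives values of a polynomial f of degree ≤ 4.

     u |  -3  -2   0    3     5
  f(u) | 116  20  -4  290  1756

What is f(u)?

Write f(u) = au^4 + bu^3 + cu^2 + du + e. Substituting each data point gives a linear system:
  81a - 27b + 9c - 3d + e = 116
  16a - 8b + 4c - 2d + e = 20
  e = -4
  81a + 27b + 9c + 3d + e = 290
  625a + 125b + 25c + 5d + e = 1756
Solving the system yields a = 2, b = 3, c = 5, d = 2, e = -4.
So f(u) = 2u^4 + 3u^3 + 5u^2 + 2u - 4.
Check: f(-3) = 116. ✓

f(u) = 2u^4 + 3u^3 + 5u^2 + 2u - 4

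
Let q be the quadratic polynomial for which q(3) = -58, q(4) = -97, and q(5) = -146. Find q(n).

Using the Lagrange interpolation formula with nodes 3, 4, 5:
  L_0(n) = (n - 4)(n - 5) / 2
  L_1(n) = (n - 3)(n - 5) / -1
  L_2(n) = (n - 3)(n - 4) / 2
Then q(n) = -58·L_0(n) - 97·L_1(n) - 146·L_2(n).
Expanding and collecting terms gives q(n) = -5n² - 4n - 1.
Check: q(3) = -58. ✓

q(n) = -5n^2 - 4n - 1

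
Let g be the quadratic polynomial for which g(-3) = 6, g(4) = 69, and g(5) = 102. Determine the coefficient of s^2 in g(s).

Write g(s) = as^2 + bs + c. Substituting each data point gives a linear system:
  9a - 3b + c = 6
  16a + 4b + c = 69
  25a + 5b + c = 102
Solving the system yields a = 3, b = 6, c = -3.
So g(s) = 3s^2 + 6s - 3.
The leading coefficient is 3.

3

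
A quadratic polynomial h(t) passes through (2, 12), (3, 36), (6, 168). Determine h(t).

Using the Lagrange interpolation formula with nodes 2, 3, 6:
  L_0(t) = (t - 3)(t - 6) / 4
  L_1(t) = (t - 2)(t - 6) / -3
  L_2(t) = (t - 2)(t - 3) / 12
Then h(t) = 12·L_0(t) + 36·L_1(t) + 168·L_2(t).
Expanding and collecting terms gives h(t) = 5t^2 - t - 6.
Check: h(3) = 36. ✓

h(t) = 5t^2 - t - 6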